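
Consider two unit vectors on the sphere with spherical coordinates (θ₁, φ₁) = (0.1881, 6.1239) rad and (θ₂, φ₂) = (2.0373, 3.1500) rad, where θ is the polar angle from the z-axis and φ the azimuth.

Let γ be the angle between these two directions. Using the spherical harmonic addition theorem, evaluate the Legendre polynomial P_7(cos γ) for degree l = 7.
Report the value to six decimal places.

-0.320462

Summing Y*_{l m}(θ₁,φ₁)·Y_{l m}(θ₂,φ₂) over m ∈ [−7, 7]; prefactor 4π/(2·7+1) = 0.837758:
  [-7]  conj(Y_{7,-7})(Ω₁) = 0.00000 - 0.00000j ; Y_{7,-7}(Ω₂) = -0.22631 + 0.01333j ; Δ = -0.00000 + 0.00000j
  [-6]  conj(Y_{7,-6})(Ω₁) = 0.00005 - 0.00006j ; Y_{7,-6}(Ω₂) = -0.42662 + 0.02154j ; Δ = -0.00002 + 0.00003j
  [-5]  conj(Y_{7,-5})(Ω₁) = 0.00068 - 0.00069j ; Y_{7,-5}(Ω₂) = -0.33958 + 0.01428j ; Δ = -0.00022 + 0.00024j
  [-4]  conj(Y_{7,-4})(Ω₁) = 0.00676 - 0.00501j ; Y_{7,-4}(Ω₂) = 0.07772 - 0.00261j ; Δ = 0.00051 - 0.00041j
  [-3]  conj(Y_{7,-3})(Ω₁) = 0.04656 - 0.02411j ; Y_{7,-3}(Ω₂) = 0.35454 - 0.00894j ; Δ = 0.01629 - 0.00897j
  [-2]  conj(Y_{7,-2})(Ω₁) = 0.21447 - 0.07073j ; Y_{7,-2}(Ω₂) = 0.07859 - 0.00132j ; Δ = 0.01676 - 0.00584j
  [-1]  conj(Y_{7,-1})(Ω₁) = 0.58781 - 0.09443j ; Y_{7,-1}(Ω₂) = -0.31971 + 0.00269j ; Δ = -0.18768 + 0.03177j
  [+0]  conj(Y_{7,0})(Ω₁) = 0.61413 + 0.00000j ; Y_{7,0}(Ω₂) = -0.12021 + 0.00000j ; Δ = -0.07383 + 0.00000j
  [+1]  conj(Y_{7,1})(Ω₁) = -0.58781 - 0.09443j ; Y_{7,1}(Ω₂) = 0.31971 + 0.00269j ; Δ = -0.18768 - 0.03177j
  [+2]  conj(Y_{7,2})(Ω₁) = 0.21447 + 0.07073j ; Y_{7,2}(Ω₂) = 0.07859 + 0.00132j ; Δ = 0.01676 + 0.00584j
  [+3]  conj(Y_{7,3})(Ω₁) = -0.04656 - 0.02411j ; Y_{7,3}(Ω₂) = -0.35454 - 0.00894j ; Δ = 0.01629 + 0.00897j
  [+4]  conj(Y_{7,4})(Ω₁) = 0.00676 + 0.00501j ; Y_{7,4}(Ω₂) = 0.07772 + 0.00261j ; Δ = 0.00051 + 0.00041j
  [+5]  conj(Y_{7,5})(Ω₁) = -0.00068 - 0.00069j ; Y_{7,5}(Ω₂) = 0.33958 + 0.01428j ; Δ = -0.00022 - 0.00024j
  [+6]  conj(Y_{7,6})(Ω₁) = 0.00005 + 0.00006j ; Y_{7,6}(Ω₂) = -0.42662 - 0.02154j ; Δ = -0.00002 - 0.00003j
  [+7]  conj(Y_{7,7})(Ω₁) = -0.00000 - 0.00000j ; Y_{7,7}(Ω₂) = 0.22631 + 0.01333j ; Δ = -0.00000 - 0.00000j
Total Σ_m = -0.38252 + 0.00000j. Multiply by 0.837758: -0.32046 + 0.00000j. P_7(cos γ) = -0.320462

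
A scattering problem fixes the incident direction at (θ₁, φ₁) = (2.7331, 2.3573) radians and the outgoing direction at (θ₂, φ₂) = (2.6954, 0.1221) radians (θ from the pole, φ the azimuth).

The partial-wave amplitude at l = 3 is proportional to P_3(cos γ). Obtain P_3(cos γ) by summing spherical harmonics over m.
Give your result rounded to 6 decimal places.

Term-by-term m-sum for l=3 (normalisation 4π/7 = 1.795196):
  term(m=-3) = 0.00080 + 0.00036j   from Y*(Ω₁)=0.01843 + 0.01855j, Y(Ω₂)=0.03130 - 0.01201j
  term(m=-2) = -0.00609 - 0.02467j   from Y*(Ω₁)=-0.00033 + 0.14799j, Y(Ω₂)=-0.16659 + 0.04151j
  term(m=-1) = -0.10878 + 0.13890j   from Y*(Ω₁)=-0.29181 + 0.29116j, Y(Ω₂)=0.42481 - 0.05213j
  term(m=+0) = 0.14924 + 0.00000j   from Y*(Ω₁)=-0.41475 + 0.00000j, Y(Ω₂)=-0.35983 + 0.00000j
  term(m=+1) = -0.10878 - 0.13890j   from Y*(Ω₁)=0.29181 + 0.29116j, Y(Ω₂)=-0.42481 - 0.05213j
  term(m=+2) = -0.00609 + 0.02467j   from Y*(Ω₁)=-0.00033 - 0.14799j, Y(Ω₂)=-0.16659 - 0.04151j
  term(m=+3) = 0.00080 - 0.00036j   from Y*(Ω₁)=-0.01843 + 0.01855j, Y(Ω₂)=-0.03130 - 0.01201j
Accumulated sum -0.07891 - 0.00000j; after 4π/(2l+1) scaling, -0.14165 - 0.00000j ⇒ P_3 = -0.141651

-0.141651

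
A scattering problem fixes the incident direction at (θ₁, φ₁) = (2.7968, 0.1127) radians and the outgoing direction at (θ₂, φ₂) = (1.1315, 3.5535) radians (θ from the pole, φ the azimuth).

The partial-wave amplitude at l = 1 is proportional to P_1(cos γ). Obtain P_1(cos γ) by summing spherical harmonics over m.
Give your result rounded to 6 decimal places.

Term-by-term m-sum for l=1 (normalisation 4π/3 = 4.188790):
  [-1]  conj(Y_{1,-1})(Ω₁) = +0.116037+0.013133i ; Y_{1,-1}(Ω₂) = -0.286536+0.125188i ; Δ = -0.034893+0.010763i
  [+0]  conj(Y_{1,0})(Ω₁) = -0.459846-0.000000i ; Y_{1,0}(Ω₂) = +0.207804+0.000000i ; Δ = -0.095558-0.000000i
  [+1]  conj(Y_{1,1})(Ω₁) = -0.116037+0.013133i ; Y_{1,1}(Ω₂) = +0.286536+0.125188i ; Δ = -0.034893-0.010763i
Total Σ_m = -0.165343+0.000000i. Multiply by 4.188790: -0.692589+0.000000i. P_1(cos γ) = -0.692589

-0.692589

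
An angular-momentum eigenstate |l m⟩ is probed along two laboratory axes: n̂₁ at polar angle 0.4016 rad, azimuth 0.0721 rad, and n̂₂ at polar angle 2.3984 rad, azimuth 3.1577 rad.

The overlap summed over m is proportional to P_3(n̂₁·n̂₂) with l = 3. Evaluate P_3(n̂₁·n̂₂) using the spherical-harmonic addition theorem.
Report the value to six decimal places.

-0.675752

Summing Y*_{l m}(θ₁,φ₁)·Y_{l m}(θ₂,φ₂) over m ∈ [−3, 3]; prefactor 4π/(2·3+1) = 1.795196:
  term(m=-3) = (-0.003176, -0.000539)   from Y*(Ω₁)=(0.024339, 0.005348), Y(Ω₂)=(-0.129104, 0.006243)
  term(m=-2) = (-0.049209, -0.005534)   from Y*(Ω₁)=(0.142239, 0.020654), Y(Ω₂)=(-0.344349, 0.011097)
  term(m=-1) = (-0.152696, -0.008559)   from Y*(Ω₁)=(0.407739, 0.029449), Y(Ω₂)=(-0.374060, 0.006026)
  term(m=+0) = (0.033740, 0.000000)   from Y*(Ω₁)=(0.424554, -0.000000), Y(Ω₂)=(0.079471, 0.000000)
  term(m=+1) = (-0.152696, 0.008559)   from Y*(Ω₁)=(-0.407739, 0.029449), Y(Ω₂)=(0.374060, 0.006026)
  term(m=+2) = (-0.049209, 0.005534)   from Y*(Ω₁)=(0.142239, -0.020654), Y(Ω₂)=(-0.344349, -0.011097)
  term(m=+3) = (-0.003176, 0.000539)   from Y*(Ω₁)=(-0.024339, 0.005348), Y(Ω₂)=(0.129104, 0.006243)
Accumulated sum (-0.376422, -0.000000); after 4π/(2l+1) scaling, (-0.675752, -0.000000) ⇒ P_3 = -0.675752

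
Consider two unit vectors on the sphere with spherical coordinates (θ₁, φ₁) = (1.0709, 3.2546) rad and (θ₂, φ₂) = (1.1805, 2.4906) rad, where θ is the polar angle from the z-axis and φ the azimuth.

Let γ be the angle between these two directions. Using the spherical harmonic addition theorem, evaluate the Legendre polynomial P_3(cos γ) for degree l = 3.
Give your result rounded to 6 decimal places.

-0.018289

Summing Y*_{l m}(θ₁,φ₁)·Y_{l m}(θ₂,φ₂) over m ∈ [−3, 3]; prefactor 4π/(2·3+1) = 1.795196:
  [-3]  conj(Y_{3,-3})(Ω₁) = -0.26598 - 0.09380j ; Y_{3,-3}(Ω₂) = 0.12307 - 0.30619j ; Δ = -0.06145 + 0.06990j
  [-2]  conj(Y_{3,-2})(Ω₁) = 0.36772 + 0.08456j ; Y_{3,-2}(Ω₂) = 0.08832 + 0.32060j ; Δ = 0.00537 + 0.12536j
  [-1]  conj(Y_{3,-1})(Ω₁) = -0.04194 - 0.00476j ; Y_{3,-1}(Ω₂) = 0.06568 + 0.05003j ; Δ = -0.00252 - 0.00241j
  [+0]  conj(Y_{3,0})(Ω₁) = -0.33113 + 0.00000j ; Y_{3,0}(Ω₂) = -0.32318 + 0.00000j ; Δ = 0.10702 + 0.00000j
  [+1]  conj(Y_{3,1})(Ω₁) = 0.04194 - 0.00476j ; Y_{3,1}(Ω₂) = -0.06568 + 0.05003j ; Δ = -0.00252 + 0.00241j
  [+2]  conj(Y_{3,2})(Ω₁) = 0.36772 - 0.08456j ; Y_{3,2}(Ω₂) = 0.08832 - 0.32060j ; Δ = 0.00537 - 0.12536j
  [+3]  conj(Y_{3,3})(Ω₁) = 0.26598 - 0.09380j ; Y_{3,3}(Ω₂) = -0.12307 - 0.30619j ; Δ = -0.06145 - 0.06990j
Total Σ_m = -0.01019 - 0.00000j. Multiply by 1.795196: -0.01829 - 0.00000j. P_3(cos γ) = -0.018289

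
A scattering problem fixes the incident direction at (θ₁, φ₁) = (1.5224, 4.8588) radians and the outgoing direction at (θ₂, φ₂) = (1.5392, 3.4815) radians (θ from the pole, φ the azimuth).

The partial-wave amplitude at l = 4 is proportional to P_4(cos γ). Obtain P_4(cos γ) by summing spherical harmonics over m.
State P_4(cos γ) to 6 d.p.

0.240727

Addition theorem: P_4(cos γ) = (4π/9) Σ_m Y*_{lm}(Ω₁) Y_{lm}(Ω₂), m = −4…4:
  [-4]  conj(Y_{4,-4})(Ω₁) = (0.367063, 0.243460) ; Y_{4,-4}(Ω₂) = (0.092570, -0.431839) ; Δ = (0.139115, -0.135975)
  [-3]  conj(Y_{4,-3})(Ω₁) = (-0.025659, 0.054613) ; Y_{4,-3}(Ω₂) = (-0.020673, 0.033638) ; Δ = (-0.001307, -0.001992)
  [-2]  conj(Y_{4,-2})(Ω₁) = (0.314299, 0.094758) ; Y_{4,-2}(Ω₂) = (-0.258080, 0.208620) ; Δ = (-0.100883, 0.041114)
  [-1]  conj(Y_{4,-1})(Ω₁) = (-0.009950, 0.067476) ; Y_{4,-1}(Ω₂) = (0.042151, -0.014906) ; Δ = (0.000586, 0.002993)
  [+0]  conj(Y_{4,0})(Ω₁) = (0.309950, -0.000000) ; Y_{4,0}(Ω₂) = (0.314193, 0.000000) ; Δ = (0.097384, 0.000000)
  [+1]  conj(Y_{4,1})(Ω₁) = (0.009950, 0.067476) ; Y_{4,1}(Ω₂) = (-0.042151, -0.014906) ; Δ = (0.000586, -0.002993)
  [+2]  conj(Y_{4,2})(Ω₁) = (0.314299, -0.094758) ; Y_{4,2}(Ω₂) = (-0.258080, -0.208620) ; Δ = (-0.100883, -0.041114)
  [+3]  conj(Y_{4,3})(Ω₁) = (0.025659, 0.054613) ; Y_{4,3}(Ω₂) = (0.020673, 0.033638) ; Δ = (-0.001307, 0.001992)
  [+4]  conj(Y_{4,4})(Ω₁) = (0.367063, -0.243460) ; Y_{4,4}(Ω₂) = (0.092570, 0.431839) ; Δ = (0.139115, 0.135975)
Total Σ_m = (0.172408, 0.000000). Multiply by 1.396263: (0.240727, 0.000000). P_4(cos γ) = 0.240727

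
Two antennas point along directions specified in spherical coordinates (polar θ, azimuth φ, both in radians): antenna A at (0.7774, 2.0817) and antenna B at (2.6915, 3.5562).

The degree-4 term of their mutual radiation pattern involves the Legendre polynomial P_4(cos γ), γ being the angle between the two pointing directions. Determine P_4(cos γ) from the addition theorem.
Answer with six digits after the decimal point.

-0.416040

Addition theorem: P_4(cos γ) = (4π/9) Σ_m Y*_{lm}(Ω₁) Y_{lm}(Ω₂), m = −4…4:
  m=-4: -0.04878 + 0.09537j × -0.00139 - 0.01579j = 0.00157 + 0.00064j  (running Σ = 0.00157 + 0.00064j)
  m=-3: 0.30765 - 0.01172j × 0.02981 - 0.08788j = 0.00814 - 0.02739j  (running Σ = 0.00971 - 0.02675j)
  m=-2: -0.21952 - 0.35886j × 0.19994 - 0.21827j = -0.12222 - 0.02383j  (running Σ = -0.11251 - 0.05058j)
  m=-1: -0.06430 + 0.11471j × 0.45375 - 0.19970j = -0.00627 + 0.06489j  (running Σ = -0.11877 + 0.01431j)
  m=0: -0.33934 + 0.00000j × 0.17804 + 0.00000j = -0.06042 + 0.00000j  (running Σ = -0.17919 + 0.01431j)
  m=1: 0.06430 + 0.11471j × -0.45375 - 0.19970j = -0.00627 - 0.06489j  (running Σ = -0.18546 - 0.05058j)
  m=2: -0.21952 + 0.35886j × 0.19994 + 0.21827j = -0.12222 + 0.02383j  (running Σ = -0.30768 - 0.02675j)
  m=3: -0.30765 - 0.01172j × -0.02981 - 0.08788j = 0.00814 + 0.02739j  (running Σ = -0.29954 + 0.00064j)
  m=4: -0.04878 - 0.09537j × -0.00139 + 0.01579j = 0.00157 - 0.00064j  (running Σ = -0.29797 - 0.00000j)
Accumulated sum -0.29797 - 0.00000j; after 4π/(2l+1) scaling, -0.41604 - 0.00000j ⇒ P_4 = -0.416040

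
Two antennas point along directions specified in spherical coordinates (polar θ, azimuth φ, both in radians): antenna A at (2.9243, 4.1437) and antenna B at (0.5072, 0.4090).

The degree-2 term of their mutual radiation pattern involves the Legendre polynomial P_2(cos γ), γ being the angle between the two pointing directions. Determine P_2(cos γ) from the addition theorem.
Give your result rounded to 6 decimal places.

0.826487

Term-by-term m-sum for l=2 (normalisation 4π/5 = 2.513274):
  [-2]  conj(Y_{2,-2})(Ω₁) = -0.007540+0.016293i ; Y_{2,-2}(Ω₂) = +0.062308-0.066509i ; Δ = +0.000614+0.001517i
  [-1]  conj(Y_{2,-1})(Ω₁) = +0.087583+0.137037i ; Y_{2,-1}(Ω₂) = +0.300955-0.130447i ; Δ = +0.044235+0.029817i
  [+0]  conj(Y_{2,0})(Ω₁) = +0.586807-0.000000i ; Y_{2,0}(Ω₂) = +0.407547+0.000000i ; Δ = +0.239152+0.000000i
  [+1]  conj(Y_{2,1})(Ω₁) = -0.087583+0.137037i ; Y_{2,1}(Ω₂) = -0.300955-0.130447i ; Δ = +0.044235-0.029817i
  [+2]  conj(Y_{2,2})(Ω₁) = -0.007540-0.016293i ; Y_{2,2}(Ω₂) = +0.062308+0.066509i ; Δ = +0.000614-0.001517i
Accumulated sum +0.328849+0.000000i; after 4π/(2l+1) scaling, +0.826487+0.000000i ⇒ P_2 = 0.826487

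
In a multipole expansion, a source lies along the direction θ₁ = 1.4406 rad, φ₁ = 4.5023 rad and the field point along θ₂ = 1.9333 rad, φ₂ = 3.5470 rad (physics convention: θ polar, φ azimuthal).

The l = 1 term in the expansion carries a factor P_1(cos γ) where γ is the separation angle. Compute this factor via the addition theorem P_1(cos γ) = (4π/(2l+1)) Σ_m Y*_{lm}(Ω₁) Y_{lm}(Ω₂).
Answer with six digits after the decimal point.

Expand P_1 via completeness: Σ_{m} conj(Y_{1,m}) at Ω₁ times Y_{1,m} at Ω₂ —
  term(m=-1) = (0.063894, 0.090356)   from Y*(Ω₁)=(-0.071442, -0.335038), Y(Ω₂)=(-0.296856, 0.127405)
  term(m=+0) = (-0.010991, 0.000000)   from Y*(Ω₁)=(0.063435, -0.000000), Y(Ω₂)=(-0.173266, 0.000000)
  term(m=+1) = (0.063894, -0.090356)   from Y*(Ω₁)=(0.071442, -0.335038), Y(Ω₂)=(0.296856, 0.127405)
Accumulated sum (0.116796, 0.000000); after 4π/(2l+1) scaling, (0.489234, 0.000000) ⇒ P_1 = 0.489234

0.489234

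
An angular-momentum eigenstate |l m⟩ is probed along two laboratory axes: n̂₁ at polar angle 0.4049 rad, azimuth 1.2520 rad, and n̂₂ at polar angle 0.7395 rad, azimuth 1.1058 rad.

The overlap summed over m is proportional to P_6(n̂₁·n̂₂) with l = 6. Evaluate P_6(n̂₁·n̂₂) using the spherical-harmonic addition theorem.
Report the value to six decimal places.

Summing Y*_{l m}(θ₁,φ₁)·Y_{l m}(θ₂,φ₂) over m ∈ [−6, 6]; prefactor 4π/(2·6+1) = 0.966644:
  m=-6: +0.000605+0.001701i × +0.042486-0.015586i = +0.000052+0.000063i  (running Σ = +0.000052+0.000063i)
  m=-5: +0.014587-0.000338i × +0.125258+0.117673i = +0.001867+0.001674i  (running Σ = +0.001919+0.001737i)
  m=-4: +0.020757-0.068158i × -0.105021+0.352976i = +0.021878+0.014485i  (running Σ = +0.023798+0.016222i)
  m=-3: -0.188198-0.132773i × -0.435684+0.077396i = +0.092271+0.043282i  (running Σ = +0.116068+0.059503i)
  m=-2: -0.379555+0.281178i × -0.089036-0.119385i = +0.067363+0.020278i  (running Σ = +0.183431+0.079781i)
  m=-1: +0.149992+0.454445i × -0.141941+0.282928i = -0.149865-0.022068i  (running Σ = +0.033566+0.057713i)
  m=0: -0.116382-0.000000i × -0.252432+0.000000i = +0.029378+0.000000i  (running Σ = +0.062944+0.057713i)
  m=1: -0.149992+0.454445i × +0.141941+0.282928i = -0.149865+0.022068i  (running Σ = -0.086921+0.079781i)
  m=2: -0.379555-0.281178i × -0.089036+0.119385i = +0.067363-0.020278i  (running Σ = -0.019559+0.059503i)
  m=3: +0.188198-0.132773i × +0.435684+0.077396i = +0.092271-0.043282i  (running Σ = +0.072712+0.016222i)
  m=4: +0.020757+0.068158i × -0.105021-0.352976i = +0.021878-0.014485i  (running Σ = +0.094591+0.001737i)
  m=5: -0.014587-0.000338i × -0.125258+0.117673i = +0.001867-0.001674i  (running Σ = +0.096458+0.000063i)
  m=6: +0.000605-0.001701i × +0.042486+0.015586i = +0.000052-0.000063i  (running Σ = +0.096510-0.000000i)
Total Σ_m = +0.096510-0.000000i. Multiply by 0.966644: +0.093291-0.000000i. P_6(cos γ) = 0.093291

0.093291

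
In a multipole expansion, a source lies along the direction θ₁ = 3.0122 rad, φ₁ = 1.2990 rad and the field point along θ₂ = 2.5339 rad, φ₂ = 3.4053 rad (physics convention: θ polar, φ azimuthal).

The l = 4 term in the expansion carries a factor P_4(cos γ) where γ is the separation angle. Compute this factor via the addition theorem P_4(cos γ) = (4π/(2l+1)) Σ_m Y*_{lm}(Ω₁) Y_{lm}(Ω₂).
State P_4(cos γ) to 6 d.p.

-0.295508

Summing Y*_{l m}(θ₁,φ₁)·Y_{l m}(θ₂,φ₂) over m ∈ [−4, 4]; prefactor 4π/(2·4+1) = 1.396263:
  term(m=-4) = -0.000003-0.000005i   from Y*(Ω₁)=+0.000057-0.000109i, Y(Ω₂)=+0.023206-0.040911i
  term(m=-3) = +0.000510-0.000018i   from Y*(Ω₁)=+0.001941+0.001828i, Y(Ω₂)=+0.134478-0.136027i
  term(m=-2) = -0.006367+0.011661i   from Y*(Ω₁)=-0.028045+0.016948i, Y(Ω₂)=+0.350372-0.204074i
  term(m=-1) = -0.045698-0.077020i   from Y*(Ω₁)=-0.063109-0.226448i, Y(Ω₂)=+0.367796-0.099303i
  term(m=+0) = -0.108524+0.000000i   from Y*(Ω₁)=+0.776861-0.000000i, Y(Ω₂)=-0.139695+0.000000i
  term(m=+1) = -0.045698+0.077020i   from Y*(Ω₁)=+0.063109-0.226448i, Y(Ω₂)=-0.367796-0.099303i
  term(m=+2) = -0.006367-0.011661i   from Y*(Ω₁)=-0.028045-0.016948i, Y(Ω₂)=+0.350372+0.204074i
  term(m=+3) = +0.000510+0.000018i   from Y*(Ω₁)=-0.001941+0.001828i, Y(Ω₂)=-0.134478-0.136027i
  term(m=+4) = -0.000003+0.000005i   from Y*(Ω₁)=+0.000057+0.000109i, Y(Ω₂)=+0.023206+0.040911i
Σ over m = -0.211642+0.000000i; ×(4π/9) → -0.295508+0.000000i. Real part: -0.295508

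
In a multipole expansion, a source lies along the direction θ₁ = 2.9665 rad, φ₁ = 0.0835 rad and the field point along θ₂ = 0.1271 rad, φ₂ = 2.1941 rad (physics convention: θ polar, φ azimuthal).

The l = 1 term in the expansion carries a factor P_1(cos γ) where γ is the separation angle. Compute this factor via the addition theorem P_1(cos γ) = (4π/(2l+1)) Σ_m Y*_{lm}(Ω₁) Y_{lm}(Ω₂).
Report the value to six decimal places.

Expand P_1 via completeness: Σ_{m} conj(Y_{1,m}) at Ω₁ times Y_{1,m} at Ω₂ —
  [-1]  conj(Y_{1,-1})(Ω₁) = 0.05998 + 0.00502j ; Y_{1,-1}(Ω₂) = -0.02556 - 0.03556j ; Δ = -0.00135 - 0.00226j
  [+0]  conj(Y_{1,0})(Ω₁) = -0.48113 + 0.00000j ; Y_{1,0}(Ω₂) = 0.48466 + 0.00000j ; Δ = -0.23319 + 0.00000j
  [+1]  conj(Y_{1,1})(Ω₁) = -0.05998 + 0.00502j ; Y_{1,1}(Ω₂) = 0.02556 - 0.03556j ; Δ = -0.00135 + 0.00226j
Total Σ_m = -0.23590 + 0.00000j. Multiply by 4.188790: -0.98812 + 0.00000j. P_1(cos γ) = -0.988116

-0.988116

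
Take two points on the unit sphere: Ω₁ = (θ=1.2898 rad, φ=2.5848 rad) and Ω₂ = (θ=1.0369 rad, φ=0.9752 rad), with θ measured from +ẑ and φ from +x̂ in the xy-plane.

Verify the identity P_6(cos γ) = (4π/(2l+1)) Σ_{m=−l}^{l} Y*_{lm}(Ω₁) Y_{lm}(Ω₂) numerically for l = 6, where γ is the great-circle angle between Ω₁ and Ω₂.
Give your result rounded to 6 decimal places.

-0.237237

Term-by-term m-sum for l=6 (normalisation 4π/13 = 0.966644):
  m=-6: -0.37247 + 0.07518j × 0.17852 + 0.08230j = -0.07268 - 0.01723j  (running Σ = -0.07268 - 0.01723j)
  m=-5: 0.35589 + 0.13300j × 0.06557 + 0.39718j = -0.02949 + 0.15007j  (running Σ = -0.10217 + 0.13284j)
  m=-4: 0.02858 + 0.03711j × -0.26272 + 0.24931j = -0.01676 - 0.00262j  (running Σ = -0.11893 + 0.13022j)
  m=-3: -0.03431 - 0.34339j × 0.03126 + 0.00686j = 0.00128 - 0.01097j  (running Σ = -0.11765 + 0.11925j)
  m=-2: -0.02510 + 0.05101j × 0.12953 + 0.32466j = -0.01981 - 0.00154j  (running Σ = -0.13746 + 0.11771j)
  m=-1: -0.26913 + 0.16753j × -0.05629 + 0.08306j = 0.00123 - 0.03178j  (running Σ = -0.13622 + 0.08593j)
  m=0: 0.08372 + 0.00000j × 0.32282 + 0.00000j = 0.02702 + 0.00000j  (running Σ = -0.10920 + 0.08593j)
  m=1: 0.26913 + 0.16753j × 0.05629 + 0.08306j = 0.00123 + 0.03178j  (running Σ = -0.10797 + 0.11771j)
  m=2: -0.02510 - 0.05101j × 0.12953 - 0.32466j = -0.01981 + 0.00154j  (running Σ = -0.12778 + 0.11925j)
  m=3: 0.03431 - 0.34339j × -0.03126 + 0.00686j = 0.00128 + 0.01097j  (running Σ = -0.12649 + 0.13022j)
  m=4: 0.02858 - 0.03711j × -0.26272 - 0.24931j = -0.01676 + 0.00262j  (running Σ = -0.14325 + 0.13284j)
  m=5: -0.35589 + 0.13300j × -0.06557 + 0.39718j = -0.02949 - 0.15007j  (running Σ = -0.17274 - 0.01723j)
  m=6: -0.37247 - 0.07518j × 0.17852 - 0.08230j = -0.07268 + 0.01723j  (running Σ = -0.24542 - 0.00000j)
Total Σ_m = -0.24542 - 0.00000j. Multiply by 0.966644: -0.23724 - 0.00000j. P_6(cos γ) = -0.237237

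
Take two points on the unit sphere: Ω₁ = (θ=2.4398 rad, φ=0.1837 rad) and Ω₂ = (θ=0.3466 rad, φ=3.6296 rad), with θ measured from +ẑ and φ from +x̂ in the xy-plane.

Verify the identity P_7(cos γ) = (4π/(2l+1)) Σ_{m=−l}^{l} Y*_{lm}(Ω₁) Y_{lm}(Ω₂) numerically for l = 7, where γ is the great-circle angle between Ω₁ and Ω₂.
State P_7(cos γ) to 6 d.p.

0.217678

Addition theorem: P_7(cos γ) = (4π/15) Σ_m Y*_{lm}(Ω₁) Y_{lm}(Ω₂), m = −7…7:
  m=-7: Y*=0.00657 + 0.02243j  Y=0.00025 - 0.00007j  product 0.00000 + 0.00001j
  m=-6: Y*=-0.04672 - 0.09230j  Y=-0.00264 - 0.00057j  product 0.00007 + 0.00027j
  m=-5: Y*=0.16440 + 0.21523j  Y=0.01331 + 0.01125j  product -0.00023 + 0.00471j
  m=-4: Y*=-0.33095 - 0.29905j  Y=-0.02907 - 0.07252j  product -0.01207 + 0.03269j
  m=-3: Y*=0.33344 + 0.20494j  Y=-0.02612 + 0.24371j  product -0.05866 + 0.07591j
  m=-2: Y*=0.02387 + 0.00919j  Y=0.28159 - 0.41625j  product 0.01055 - 0.00735j
  m=-1: Y*=-0.38647 - 0.07180j  Y=-0.46065 + 0.24453j  product 0.19559 - 0.06143j
  m=+0: Y*=0.09916 + 0.00000j  Y=-0.10758 + 0.00000j  product -0.01067 + 0.00000j
  m=+1: Y*=0.38647 - 0.07180j  Y=0.46065 + 0.24453j  product 0.19559 + 0.06143j
  m=+2: Y*=0.02387 - 0.00919j  Y=0.28159 + 0.41625j  product 0.01055 + 0.00735j
  m=+3: Y*=-0.33344 + 0.20494j  Y=0.02612 + 0.24371j  product -0.05866 - 0.07591j
  m=+4: Y*=-0.33095 + 0.29905j  Y=-0.02907 + 0.07252j  product -0.01207 - 0.03269j
  m=+5: Y*=-0.16440 + 0.21523j  Y=-0.01331 + 0.01125j  product -0.00023 - 0.00471j
  m=+6: Y*=-0.04672 + 0.09230j  Y=-0.00264 + 0.00057j  product 0.00007 - 0.00027j
  m=+7: Y*=-0.00657 + 0.02243j  Y=-0.00025 - 0.00007j  product 0.00000 - 0.00001j
Σ over m = 0.25983 + 0.00000j; ×(4π/15) → 0.21768 + 0.00000j. Real part: 0.217678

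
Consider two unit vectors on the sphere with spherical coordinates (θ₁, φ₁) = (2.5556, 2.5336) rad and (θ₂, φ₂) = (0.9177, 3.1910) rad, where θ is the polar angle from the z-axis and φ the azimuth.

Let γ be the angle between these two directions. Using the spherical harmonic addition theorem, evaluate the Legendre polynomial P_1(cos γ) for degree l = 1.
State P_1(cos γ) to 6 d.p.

-0.158593

Expand P_1 via completeness: Σ_{m} conj(Y_{1,m}) at Ω₁ times Y_{1,m} at Ω₂ —
  m=-1: Y*=(-0.156827, 0.109142)  Y=(-0.274059, 0.013552)  product (0.041501, -0.032037)
  m=+0: Y*=(-0.407086, -0.000000)  Y=(0.296899, 0.000000)  product (-0.120863, -0.000000)
  m=+1: Y*=(0.156827, 0.109142)  Y=(0.274059, 0.013552)  product (0.041501, 0.032037)
Accumulated sum (-0.037861, 0.000000); after 4π/(2l+1) scaling, (-0.158593, 0.000000) ⇒ P_1 = -0.158593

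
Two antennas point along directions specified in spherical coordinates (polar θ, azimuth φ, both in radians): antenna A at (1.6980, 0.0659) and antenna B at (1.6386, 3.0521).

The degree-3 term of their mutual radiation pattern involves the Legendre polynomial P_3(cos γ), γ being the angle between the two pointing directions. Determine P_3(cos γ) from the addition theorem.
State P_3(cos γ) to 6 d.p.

-0.821809

Addition theorem: P_3(cos γ) = (4π/7) Σ_m Y*_{lm}(Ω₁) Y_{lm}(Ω₂), m = −3…3:
  m=-3: 0.39926 + 0.07998j × -0.39951 - 0.10991j = -0.15072 - 0.07584j  (running Σ = -0.15072 - 0.07584j)
  m=-2: -0.12646 - 0.01676j × -0.06782 - 0.01227j = 0.00837 + 0.00269j  (running Σ = -0.14235 - 0.07315j)
  m=-1: -0.29413 - 0.01941j × 0.31378 + 0.02816j = -0.09175 - 0.01437j  (running Σ = -0.23409 - 0.08752j)
  m=0: 0.13821 + 0.00000j × 0.07527 + 0.00000j = 0.01040 + 0.00000j  (running Σ = -0.22369 - 0.08752j)
  m=1: 0.29413 - 0.01941j × -0.31378 + 0.02816j = -0.09175 + 0.01437j  (running Σ = -0.31544 - 0.07315j)
  m=2: -0.12646 + 0.01676j × -0.06782 + 0.01227j = 0.00837 - 0.00269j  (running Σ = -0.30706 - 0.07584j)
  m=3: -0.39926 + 0.07998j × 0.39951 - 0.10991j = -0.15072 + 0.07584j  (running Σ = -0.45778 + 0.00000j)
Total Σ_m = -0.45778 + 0.00000j. Multiply by 1.795196: -0.82181 + 0.00000j. P_3(cos γ) = -0.821809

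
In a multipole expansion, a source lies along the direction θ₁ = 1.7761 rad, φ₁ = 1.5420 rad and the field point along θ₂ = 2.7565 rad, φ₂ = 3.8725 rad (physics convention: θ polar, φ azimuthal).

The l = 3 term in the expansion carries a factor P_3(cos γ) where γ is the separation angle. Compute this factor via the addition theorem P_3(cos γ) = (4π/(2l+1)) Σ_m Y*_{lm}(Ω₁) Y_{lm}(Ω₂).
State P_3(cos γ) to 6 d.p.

0.095847

Term-by-term m-sum for l=3 (normalisation 4π/7 = 1.795196):
  [-3]  conj(Y_{3,-3})(Ω₁) = (-0.033778, -0.390026) ; Y_{3,-3}(Ω₂) = (0.012885, 0.017975) ; Δ = (0.006575, -0.005633)
  [-2]  conj(Y_{3,-2})(Ω₁) = (0.199356, -0.011494) ; Y_{3,-2}(Ω₂) = (-0.014537, 0.132857) ; Δ = (-0.001371, 0.026653)
  [-1]  conj(Y_{3,-1})(Ω₁) = (-0.007217, -0.250542) ; Y_{3,-1}(Ω₂) = (-0.297790, 0.266985) ; Δ = (0.069040, 0.072682)
  [+0]  conj(Y_{3,0})(Ω₁) = (0.212423, -0.000000) ; Y_{3,0}(Ω₂) = (-0.447682, 0.000000) ; Δ = (-0.095098, 0.000000)
  [+1]  conj(Y_{3,1})(Ω₁) = (0.007217, -0.250542) ; Y_{3,1}(Ω₂) = (0.297790, 0.266985) ; Δ = (0.069040, -0.072682)
  [+2]  conj(Y_{3,2})(Ω₁) = (0.199356, 0.011494) ; Y_{3,2}(Ω₂) = (-0.014537, -0.132857) ; Δ = (-0.001371, -0.026653)
  [+3]  conj(Y_{3,3})(Ω₁) = (0.033778, -0.390026) ; Y_{3,3}(Ω₂) = (-0.012885, 0.017975) ; Δ = (0.006575, 0.005633)
Accumulated sum (0.053391, 0.000000); after 4π/(2l+1) scaling, (0.095847, 0.000000) ⇒ P_3 = 0.095847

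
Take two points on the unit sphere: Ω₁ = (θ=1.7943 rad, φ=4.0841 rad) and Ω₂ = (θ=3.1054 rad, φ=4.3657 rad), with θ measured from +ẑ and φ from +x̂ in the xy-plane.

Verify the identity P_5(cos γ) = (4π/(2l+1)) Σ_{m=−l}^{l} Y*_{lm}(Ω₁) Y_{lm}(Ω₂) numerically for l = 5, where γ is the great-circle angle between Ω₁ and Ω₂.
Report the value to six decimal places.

Term-by-term m-sum for l=5 (normalisation 4π/11 = 1.142397):
  [-5]  conj(Y_{5,-5})(Ω₁) = (-0.000060, 0.409211) ; Y_{5,-5}(Ω₂) = (-0.000000, -0.000000) ; Δ = (0.000000, -0.000000)
  [-4]  conj(Y_{5,-4})(Ω₁) = (0.237941, 0.172917) ; Y_{5,-4}(Ω₂) = (-0.000000, -0.000002) ; Δ = (0.000000, -0.000001)
  [-3]  conj(Y_{5,-3})(Ω₁) = (-0.170187, 0.055280) ; Y_{5,-3}(Ω₂) = (0.000113, -0.000066) ; Δ = (-0.000016, 0.000018)
  [-2]  conj(Y_{5,-2})(Ω₁) = (-0.094126, 0.289633) ; Y_{5,-2}(Ω₂) = (0.003404, 0.002829) ; Δ = (-0.001140, 0.000720)
  [-1]  conj(Y_{5,-1})(Ω₁) = (-0.066616, -0.091695) ; Y_{5,-1}(Ω₂) = (-0.031359, 0.086799) ; Δ = (0.010048, -0.002907)
  [+0]  conj(Y_{5,0})(Ω₁) = (-0.303625, -0.000000) ; Y_{5,0}(Ω₂) = (-0.926433, 0.000000) ; Δ = (0.281288, 0.000000)
  [+1]  conj(Y_{5,1})(Ω₁) = (0.066616, -0.091695) ; Y_{5,1}(Ω₂) = (0.031359, 0.086799) ; Δ = (0.010048, 0.002907)
  [+2]  conj(Y_{5,2})(Ω₁) = (-0.094126, -0.289633) ; Y_{5,2}(Ω₂) = (0.003404, -0.002829) ; Δ = (-0.001140, -0.000720)
  [+3]  conj(Y_{5,3})(Ω₁) = (0.170187, 0.055280) ; Y_{5,3}(Ω₂) = (-0.000113, -0.000066) ; Δ = (-0.000016, -0.000018)
  [+4]  conj(Y_{5,4})(Ω₁) = (0.237941, -0.172917) ; Y_{5,4}(Ω₂) = (-0.000000, 0.000002) ; Δ = (0.000000, 0.000001)
  [+5]  conj(Y_{5,5})(Ω₁) = (0.000060, 0.409211) ; Y_{5,5}(Ω₂) = (0.000000, -0.000000) ; Δ = (0.000000, 0.000000)
Σ over m = (0.299074, -0.000000); ×(4π/11) → (0.341661, -0.000000). Real part: 0.341661

0.341661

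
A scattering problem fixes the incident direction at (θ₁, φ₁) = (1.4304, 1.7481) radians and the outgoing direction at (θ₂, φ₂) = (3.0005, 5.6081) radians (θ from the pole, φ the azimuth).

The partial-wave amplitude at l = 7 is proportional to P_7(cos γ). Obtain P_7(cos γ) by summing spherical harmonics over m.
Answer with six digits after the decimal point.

Summing Y*_{l m}(θ₁,φ₁)·Y_{l m}(θ₂,φ₂) over m ∈ [−7, 7]; prefactor 4π/(2·7+1) = 0.837758:
  term(m=-7) = (-0.000000, -0.000000)   from Y*(Ω₁)=(0.441472, -0.151053), Y(Ω₂)=(0.000000, -0.000001)
  term(m=-6) = (0.000001, -0.000003)   from Y*(Ω₁)=(-0.119798, -0.215700), Y(Ω₂)=(0.000009, 0.000011)
  term(m=-5) = (-0.000056, 0.000027)   from Y*(Ω₁)=(0.201721, -0.164556), Y(Ω₂)=(-0.000231, -0.000055)
  term(m=-4) = (-0.000723, -0.000199)   from Y*(Ω₁)=(-0.205657, -0.176487), Y(Ω₂)=(0.002503, -0.001182)
  term(m=-3) = (0.002432, 0.003677)   from Y*(Ω₁)=(0.096001, -0.163132), Y(Ω₂)=(-0.010224, 0.020927)
  term(m=-2) = (-0.005051, 0.037474)   from Y*(Ω₁)=(-0.259692, -0.096153), Y(Ω₂)=(-0.029882, -0.133238)
  term(m=-1) = (0.060650, -0.053023)   from Y*(Ω₁)=(0.028367, -0.158314), Y(Ω₂)=(0.391017, 0.313034)
  term(m=+0) = (0.224739, 0.000000)   from Y*(Ω₁)=(-0.278007, -0.000000), Y(Ω₂)=(-0.808395, 0.000000)
  term(m=+1) = (0.060650, 0.053023)   from Y*(Ω₁)=(-0.028367, -0.158314), Y(Ω₂)=(-0.391017, 0.313034)
  term(m=+2) = (-0.005051, -0.037474)   from Y*(Ω₁)=(-0.259692, 0.096153), Y(Ω₂)=(-0.029882, 0.133238)
  term(m=+3) = (0.002432, -0.003677)   from Y*(Ω₁)=(-0.096001, -0.163132), Y(Ω₂)=(0.010224, 0.020927)
  term(m=+4) = (-0.000723, 0.000199)   from Y*(Ω₁)=(-0.205657, 0.176487), Y(Ω₂)=(0.002503, 0.001182)
  term(m=+5) = (-0.000056, -0.000027)   from Y*(Ω₁)=(-0.201721, -0.164556), Y(Ω₂)=(0.000231, -0.000055)
  term(m=+6) = (0.000001, 0.000003)   from Y*(Ω₁)=(-0.119798, 0.215700), Y(Ω₂)=(0.000009, -0.000011)
  term(m=+7) = (-0.000000, 0.000000)   from Y*(Ω₁)=(-0.441472, -0.151053), Y(Ω₂)=(-0.000000, -0.000001)
Accumulated sum (0.339246, 0.000000); after 4π/(2l+1) scaling, (0.284206, 0.000000) ⇒ P_7 = 0.284206

0.284206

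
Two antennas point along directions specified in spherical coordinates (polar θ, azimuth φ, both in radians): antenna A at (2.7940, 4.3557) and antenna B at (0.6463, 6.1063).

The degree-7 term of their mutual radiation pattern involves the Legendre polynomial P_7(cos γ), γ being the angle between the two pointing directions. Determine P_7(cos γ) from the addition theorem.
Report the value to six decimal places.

Addition theorem: P_7(cos γ) = (4π/15) Σ_m Y*_{lm}(Ω₁) Y_{lm}(Ω₂), m = −7…7:
  term(m=-7) = +0.000004+0.000001i   from Y*(Ω₁)=+0.000160-0.000213i, Y(Ω₂)=+0.004691+0.013580i
  term(m=-6) = +0.000093-0.000173i   from Y*(Ω₁)=-0.001481-0.002315i, Y(Ω₂)=+0.034756+0.062210i
  term(m=-5) = -0.002926-0.002327i   from Y*(Ω₁)=-0.017257+0.003726i, Y(Ω₂)=+0.134201+0.163810i
  term(m=-4) = -0.024171+0.021166i   from Y*(Ω₁)=-0.011323+0.078065i, Y(Ω₂)=+0.309526+0.264726i
  term(m=-3) = +0.058217+0.097250i   from Y*(Ω₁)=+0.216339+0.118391i, Y(Ω₂)=+0.396391+0.232602i
  term(m=-2) = +0.063579-0.023903i   from Y*(Ω₁)=+0.380789-0.329542i, Y(Ω₂)=+0.126528+0.046728i
  term(m=-1) = +0.032032+0.176228i   from Y*(Ω₁)=-0.181323-0.486606i, Y(Ω₂)=-0.339541-0.060694i
  term(m=+0) = -0.028379+0.000000i   from Y*(Ω₁)=+0.111443-0.000000i, Y(Ω₂)=-0.254649+0.000000i
  term(m=+1) = +0.032032-0.176228i   from Y*(Ω₁)=+0.181323-0.486606i, Y(Ω₂)=+0.339541-0.060694i
  term(m=+2) = +0.063579+0.023903i   from Y*(Ω₁)=+0.380789+0.329542i, Y(Ω₂)=+0.126528-0.046728i
  term(m=+3) = +0.058217-0.097250i   from Y*(Ω₁)=-0.216339+0.118391i, Y(Ω₂)=-0.396391+0.232602i
  term(m=+4) = -0.024171-0.021166i   from Y*(Ω₁)=-0.011323-0.078065i, Y(Ω₂)=+0.309526-0.264726i
  term(m=+5) = -0.002926+0.002327i   from Y*(Ω₁)=+0.017257+0.003726i, Y(Ω₂)=-0.134201+0.163810i
  term(m=+6) = +0.000093+0.000173i   from Y*(Ω₁)=-0.001481+0.002315i, Y(Ω₂)=+0.034756-0.062210i
  term(m=+7) = +0.000004-0.000001i   from Y*(Ω₁)=-0.000160-0.000213i, Y(Ω₂)=-0.004691+0.013580i
Total Σ_m = +0.225276-0.000000i. Multiply by 0.837758: +0.188727-0.000000i. P_7(cos γ) = 0.188727

0.188727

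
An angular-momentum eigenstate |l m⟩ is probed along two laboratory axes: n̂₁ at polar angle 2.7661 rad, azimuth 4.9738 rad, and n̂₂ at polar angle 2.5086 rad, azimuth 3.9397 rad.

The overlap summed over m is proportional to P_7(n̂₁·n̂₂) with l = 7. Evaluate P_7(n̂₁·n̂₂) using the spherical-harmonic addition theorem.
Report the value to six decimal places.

-0.406456

Addition theorem: P_7(cos γ) = (4π/15) Σ_m Y*_{lm}(Ω₁) Y_{lm}(Ω₂), m = −7…7:
  [-7]  conj(Y_{7,-7})(Ω₁) = (-0.000431, -0.000114) ; Y_{7,-7}(Ω₂) = (-0.009725, -0.008132) ; Δ = (0.000003, 0.000005)
  [-6]  conj(Y_{7,-6})(Ω₁) = (0.000010, 0.004234) ; Y_{7,-6}(Ω₂) = (-0.004925, -0.064458) ; Δ = (0.000273, -0.000021)
  [-5]  conj(Y_{7,-5})(Ω₁) = (0.024090, -0.006505) ; Y_{7,-5}(Ω₂) = (0.130867, -0.148653) ; Δ = (0.002186, -0.004432)
  [-4]  conj(Y_{7,-4})(Ω₁) = (-0.051087, -0.088169) ; Y_{7,-4}(Ω₂) = (0.394436, -0.020069) ; Δ = (-0.021920, -0.033752)
  [-3]  conj(Y_{7,-3})(Ω₁) = (-0.204253, 0.204730) ; Y_{7,-3}(Ω₂) = (0.344808, 0.319469) ; Δ = (-0.135833, 0.005340)
  [-2]  conj(Y_{7,-2})(Ω₁) = (0.456528, 0.263104) ; Y_{7,-2}(Ω₂) = (0.004400, 0.173068) ; Δ = (-0.043526, 0.080168)
  [-1]  conj(Y_{7,-1})(Ω₁) = (0.116125, -0.434059) ; Y_{7,-1}(Ω₂) = (0.226084, -0.231905) ; Δ = (-0.074406, -0.125064)
  [+0]  conj(Y_{7,0})(Ω₁) = (0.212785, -0.000000) ; Y_{7,0}(Ω₂) = (0.287979, 0.000000) ; Δ = (0.061278, 0.000000)
  [+1]  conj(Y_{7,1})(Ω₁) = (-0.116125, -0.434059) ; Y_{7,1}(Ω₂) = (-0.226084, -0.231905) ; Δ = (-0.074406, 0.125064)
  [+2]  conj(Y_{7,2})(Ω₁) = (0.456528, -0.263104) ; Y_{7,2}(Ω₂) = (0.004400, -0.173068) ; Δ = (-0.043526, -0.080168)
  [+3]  conj(Y_{7,3})(Ω₁) = (0.204253, 0.204730) ; Y_{7,3}(Ω₂) = (-0.344808, 0.319469) ; Δ = (-0.135833, -0.005340)
  [+4]  conj(Y_{7,4})(Ω₁) = (-0.051087, 0.088169) ; Y_{7,4}(Ω₂) = (0.394436, 0.020069) ; Δ = (-0.021920, 0.033752)
  [+5]  conj(Y_{7,5})(Ω₁) = (-0.024090, -0.006505) ; Y_{7,5}(Ω₂) = (-0.130867, -0.148653) ; Δ = (0.002186, 0.004432)
  [+6]  conj(Y_{7,6})(Ω₁) = (0.000010, -0.004234) ; Y_{7,6}(Ω₂) = (-0.004925, 0.064458) ; Δ = (0.000273, 0.000021)
  [+7]  conj(Y_{7,7})(Ω₁) = (0.000431, -0.000114) ; Y_{7,7}(Ω₂) = (0.009725, -0.008132) ; Δ = (0.000003, -0.000005)
Σ over m = (-0.485171, 0.000000); ×(4π/15) → (-0.406456, 0.000000). Real part: -0.406456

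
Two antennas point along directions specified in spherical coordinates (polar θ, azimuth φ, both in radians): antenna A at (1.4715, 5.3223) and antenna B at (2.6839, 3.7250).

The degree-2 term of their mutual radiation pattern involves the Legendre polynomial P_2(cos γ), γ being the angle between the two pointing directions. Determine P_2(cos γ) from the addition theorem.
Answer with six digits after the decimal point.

Addition theorem: P_2(cos γ) = (4π/5) Σ_m Y*_{lm}(Ω₁) Y_{lm}(Ω₂), m = −2…2:
  [-2]  conj(Y_{2,-2})(Ω₁) = -0.13150 - 0.35916j ; Y_{2,-2}(Ω₂) = 0.02965 - 0.06935j ; Δ = -0.02881 - 0.00153j
  [-1]  conj(Y_{2,-1})(Ω₁) = 0.04365 - 0.06247j ; Y_{2,-1}(Ω₂) = 0.25558 - 0.16870j ; Δ = 0.00062 - 0.02333j
  [+0]  conj(Y_{2,0})(Ω₁) = -0.30609 + 0.00000j ; Y_{2,0}(Ω₂) = 0.44604 + 0.00000j ; Δ = -0.13653 + 0.00000j
  [+1]  conj(Y_{2,1})(Ω₁) = -0.04365 - 0.06247j ; Y_{2,1}(Ω₂) = -0.25558 - 0.16870j ; Δ = 0.00062 + 0.02333j
  [+2]  conj(Y_{2,2})(Ω₁) = -0.13150 + 0.35916j ; Y_{2,2}(Ω₂) = 0.02965 + 0.06935j ; Δ = -0.02881 + 0.00153j
Σ over m = -0.19291 + 0.00000j; ×(4π/5) → -0.48482 + 0.00000j. Real part: -0.484825

-0.484825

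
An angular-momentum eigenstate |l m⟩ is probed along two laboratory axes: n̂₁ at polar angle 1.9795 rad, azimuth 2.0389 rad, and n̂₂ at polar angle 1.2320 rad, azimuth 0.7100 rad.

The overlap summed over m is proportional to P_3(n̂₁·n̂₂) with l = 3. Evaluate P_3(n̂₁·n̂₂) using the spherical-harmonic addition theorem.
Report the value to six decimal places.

-0.111789

Addition theorem: P_3(cos γ) = (4π/7) Σ_m Y*_{lm}(Ω₁) Y_{lm}(Ω₂), m = −3…3:
  term(m=-3) = -0.074893-0.084416i   from Y*(Ω₁)=+0.317932-0.053426i, Y(Ω₂)=-0.185701-0.296722i
  term(m=-2) = +0.091476-0.048065i   from Y*(Ω₁)=+0.202758+0.275424i, Y(Ω₂)=+0.045389-0.298712i
  term(m=-1) = +0.002039+0.008263i   from Y*(Ω₁)=+0.028138-0.055654i, Y(Ω₂)=-0.103491+0.088953i
  term(m=+0) = -0.099514+0.000000i   from Y*(Ω₁)=+0.327803-0.000000i, Y(Ω₂)=-0.303580+0.000000i
  term(m=+1) = +0.002039-0.008263i   from Y*(Ω₁)=-0.028138-0.055654i, Y(Ω₂)=+0.103491+0.088953i
  term(m=+2) = +0.091476+0.048065i   from Y*(Ω₁)=+0.202758-0.275424i, Y(Ω₂)=+0.045389+0.298712i
  term(m=+3) = -0.074893+0.084416i   from Y*(Ω₁)=-0.317932-0.053426i, Y(Ω₂)=+0.185701-0.296722i
Accumulated sum -0.062271+0.000000i; after 4π/(2l+1) scaling, -0.111789+0.000000i ⇒ P_3 = -0.111789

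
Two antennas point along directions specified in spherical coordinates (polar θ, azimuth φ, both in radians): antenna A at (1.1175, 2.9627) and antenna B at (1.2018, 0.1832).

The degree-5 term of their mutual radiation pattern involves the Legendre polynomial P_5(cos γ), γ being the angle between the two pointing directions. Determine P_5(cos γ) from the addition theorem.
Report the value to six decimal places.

0.216114

Summing Y*_{l m}(θ₁,φ₁)·Y_{l m}(θ₂,φ₂) over m ∈ [−5, 5]; prefactor 4π/(2·5+1) = 1.142397:
  term(m=-5) = (0.021195, 0.086735)   from Y*(Ω₁)=(-0.170605, 0.212561), Y(Ω₂)=(0.199500, -0.259834)
  term(m=-4) = (0.020540, -0.166937)   from Y*(Ω₁)=(0.316875, -0.275447), Y(Ω₂)=(0.297768, -0.267983)
  term(m=-3) = (-0.004075, 0.007743)   from Y*(Ω₁)=(-0.156844, 0.093310), Y(Ω₂)=(0.040882, -0.025043)
  term(m=-2) = (0.061862, -0.054717)   from Y*(Ω₁)=(-0.238596, 0.089205), Y(Ω₂)=(-0.302703, 0.116155)
  term(m=-1) = (-0.034196, 0.012953)   from Y*(Ω₁)=(0.258569, -0.046756), Y(Ω₂)=(-0.136836, 0.025353)
  term(m=+0) = (0.058525, 0.000000)   from Y*(Ω₁)=(0.199351, -0.000000), Y(Ω₂)=(0.293579, 0.000000)
  term(m=+1) = (-0.034196, -0.012953)   from Y*(Ω₁)=(-0.258569, -0.046756), Y(Ω₂)=(0.136836, 0.025353)
  term(m=+2) = (0.061862, 0.054717)   from Y*(Ω₁)=(-0.238596, -0.089205), Y(Ω₂)=(-0.302703, -0.116155)
  term(m=+3) = (-0.004075, -0.007743)   from Y*(Ω₁)=(0.156844, 0.093310), Y(Ω₂)=(-0.040882, -0.025043)
  term(m=+4) = (0.020540, 0.166937)   from Y*(Ω₁)=(0.316875, 0.275447), Y(Ω₂)=(0.297768, 0.267983)
  term(m=+5) = (0.021195, -0.086735)   from Y*(Ω₁)=(0.170605, 0.212561), Y(Ω₂)=(-0.199500, -0.259834)
Accumulated sum (0.189176, 0.000000); after 4π/(2l+1) scaling, (0.216114, 0.000000) ⇒ P_5 = 0.216114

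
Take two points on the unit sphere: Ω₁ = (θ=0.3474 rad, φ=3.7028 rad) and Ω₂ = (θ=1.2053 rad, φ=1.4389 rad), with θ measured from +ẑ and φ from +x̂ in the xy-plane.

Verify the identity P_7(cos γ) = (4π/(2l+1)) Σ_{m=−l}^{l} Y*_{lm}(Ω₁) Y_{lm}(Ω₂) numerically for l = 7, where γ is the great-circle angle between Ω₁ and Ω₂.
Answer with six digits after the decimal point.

-0.246287

Summing Y*_{l m}(θ₁,φ₁)·Y_{l m}(θ₂,φ₂) over m ∈ [−7, 7]; prefactor 4π/(2·7+1) = 0.837758:
  term(m=-7) = -0.00008 - 0.00001j   from Y*(Ω₁)=0.00019 + 0.00019j, Y(Ω₂)=-0.24719 + 0.18695j
  term(m=-6) = 0.00064 + 0.00103j   from Y*(Ω₁)=-0.00267 - 0.00061j, Y(Ω₂)=-0.31192 - 0.31567j
  term(m=-5) = 0.00097 - 0.00288j   from Y*(Ω₁)=0.01663 - 0.00580j, Y(Ω₂)=0.10554 - 0.13614j
  term(m=-4) = 0.01963 - 0.00759j   from Y*(Ω₁)=-0.04914 + 0.06152j, Y(Ω₂)=-0.23093 - 0.13456j
  term(m=-3) = -0.06006 - 0.03348j   from Y*(Ω₁)=0.02773 - 0.24476j, Y(Ω₂)=0.10760 - 0.25760j
  term(m=-2) = -0.01479 - 0.07921j   from Y*(Ω₁)=0.21822 + 0.45363j, Y(Ω₂)=-0.15453 - 0.04174j
  term(m=-1) = -0.10028 + 0.12073j   from Y*(Ω₁)=-0.44001 - 0.27660j, Y(Ω₂)=0.03971 - 0.29935j
  term(m=+0) = 0.01398 + 0.00000j   from Y*(Ω₁)=-0.11069 + 0.00000j, Y(Ω₂)=-0.12630 + 0.00000j
  term(m=+1) = -0.10028 - 0.12073j   from Y*(Ω₁)=0.44001 - 0.27660j, Y(Ω₂)=-0.03971 - 0.29935j
  term(m=+2) = -0.01479 + 0.07921j   from Y*(Ω₁)=0.21822 - 0.45363j, Y(Ω₂)=-0.15453 + 0.04174j
  term(m=+3) = -0.06006 + 0.03348j   from Y*(Ω₁)=-0.02773 - 0.24476j, Y(Ω₂)=-0.10760 - 0.25760j
  term(m=+4) = 0.01963 + 0.00759j   from Y*(Ω₁)=-0.04914 - 0.06152j, Y(Ω₂)=-0.23093 + 0.13456j
  term(m=+5) = 0.00097 + 0.00288j   from Y*(Ω₁)=-0.01663 - 0.00580j, Y(Ω₂)=-0.10554 - 0.13614j
  term(m=+6) = 0.00064 - 0.00103j   from Y*(Ω₁)=-0.00267 + 0.00061j, Y(Ω₂)=-0.31192 + 0.31567j
  term(m=+7) = -0.00008 + 0.00001j   from Y*(Ω₁)=-0.00019 + 0.00019j, Y(Ω₂)=0.24719 + 0.18695j
Total Σ_m = -0.29398 - 0.00000j. Multiply by 0.837758: -0.24629 - 0.00000j. P_7(cos γ) = -0.246287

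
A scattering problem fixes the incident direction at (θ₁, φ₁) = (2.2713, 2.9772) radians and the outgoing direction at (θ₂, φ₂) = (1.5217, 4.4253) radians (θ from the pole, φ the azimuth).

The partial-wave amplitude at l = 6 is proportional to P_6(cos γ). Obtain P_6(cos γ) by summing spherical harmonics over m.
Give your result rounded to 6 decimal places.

-0.287706

Summing Y*_{l m}(θ₁,φ₁)·Y_{l m}(θ₂,φ₂) over m ∈ [−6, 6]; prefactor 4π/(2·6+1) = 0.966644:
  m=-6: 0.05322 - 0.08045j × 0.07249 - 0.47409j = -0.03428 - 0.03106j  (running Σ = -0.03428 - 0.03106j)
  m=-5: 0.19180 - 0.20637j × -0.08089 + 0.01102j = -0.01324 + 0.01881j  (running Σ = -0.04752 - 0.01226j)
  m=-4: 0.34446 - 0.26600j × -0.14172 - 0.31527j = -0.13268 - 0.07090j  (running Σ = -0.18020 - 0.08316j)
  m=-3: 0.25958 - 0.13952j × -0.07186 + 0.06170j = -0.01004 + 0.02604j  (running Σ = -0.19024 - 0.05712j)
  m=-2: -0.14085 + 0.04805j × -0.26103 - 0.16886j = 0.04488 + 0.01124j  (running Σ = -0.14536 - 0.04588j)
  m=-1: -0.35409 + 0.05874j × -0.02818 + 0.09544j = 0.00437 - 0.03545j  (running Σ = -0.14099 - 0.08133j)
  m=0: 0.05184 + 0.00000j × -0.30189 + 0.00000j = -0.01565 + 0.00000j  (running Σ = -0.15664 - 0.08133j)
  m=1: 0.35409 + 0.05874j × 0.02818 + 0.09544j = 0.00437 + 0.03545j  (running Σ = -0.15227 - 0.04588j)
  m=2: -0.14085 - 0.04805j × -0.26103 + 0.16886j = 0.04488 - 0.01124j  (running Σ = -0.10739 - 0.05712j)
  m=3: -0.25958 - 0.13952j × 0.07186 + 0.06170j = -0.01004 - 0.02604j  (running Σ = -0.11743 - 0.08316j)
  m=4: 0.34446 + 0.26600j × -0.14172 + 0.31527j = -0.13268 + 0.07090j  (running Σ = -0.25011 - 0.01226j)
  m=5: -0.19180 - 0.20637j × 0.08089 + 0.01102j = -0.01324 - 0.01881j  (running Σ = -0.26335 - 0.03106j)
  m=6: 0.05322 + 0.08045j × 0.07249 + 0.47409j = -0.03428 + 0.03106j  (running Σ = -0.29763 - 0.00000j)
Total Σ_m = -0.29763 - 0.00000j. Multiply by 0.966644: -0.28771 - 0.00000j. P_6(cos γ) = -0.287706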